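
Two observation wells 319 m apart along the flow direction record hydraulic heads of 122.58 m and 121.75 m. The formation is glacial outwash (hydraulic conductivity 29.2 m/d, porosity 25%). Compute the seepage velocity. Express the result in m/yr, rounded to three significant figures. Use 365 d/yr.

111 m/yr

Hydraulic gradient i = (122.58 − 121.75) / 319 = 0.83 / 319 = 0.002602
Specific discharge q = 29.2 × 0.002602 = 0.07597 m/d
v_s = q/n_e = 0.07597/0.25 = 0.3039 m/d
   = 0.3039 × 365 = 111 m/yr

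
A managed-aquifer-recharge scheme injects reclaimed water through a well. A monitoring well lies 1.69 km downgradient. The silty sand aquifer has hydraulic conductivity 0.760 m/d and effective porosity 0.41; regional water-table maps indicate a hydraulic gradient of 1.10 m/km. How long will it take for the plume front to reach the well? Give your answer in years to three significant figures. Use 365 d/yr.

Darcy flux q = K·i = 0.760 × 0.0011 = 8.360e-4 m/d
Average linear velocity = 8.360e-4 / 0.41 = 0.002039 m/d
L = 1.69 km = 1690 m
t = L / v = 1690 / 0.002039 = 828800 d
   = 828800 / 365 = 2270 yr

2270 years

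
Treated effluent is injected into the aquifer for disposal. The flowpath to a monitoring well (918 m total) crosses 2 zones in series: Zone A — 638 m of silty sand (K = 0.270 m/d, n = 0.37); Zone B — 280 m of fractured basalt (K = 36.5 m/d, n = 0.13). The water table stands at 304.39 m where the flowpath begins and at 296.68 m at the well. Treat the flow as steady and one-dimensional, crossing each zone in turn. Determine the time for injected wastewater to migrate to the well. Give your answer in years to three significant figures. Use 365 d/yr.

Total head drop ΔH = 304.39 − 296.68 = 7.71 m
Steady 1-D flow in series ⇒ the Darcy flux q is identical in every zone and the zone head losses add (resistances L/K in series).
Σ(L/K) = 638/0.270 + 280/36.5 = 2363 + 7.671 = 2371 d
q = ΔH / Σ(L/K) = 7.71 / 2371 = 0.003252 m/d (same in every zone)
Zone A: v = q/n = 0.003252/0.37 = 0.008790 m/d → t_A = 638/0.008790 = 72580 d
Zone B: v = q/n = 0.003252/0.13 = 0.02502 m/d → t_B = 280/0.02502 = 11190 d
Total t = 72580 + 11190 = 83770 d
   = 83770 / 365 = 230 yr

230 years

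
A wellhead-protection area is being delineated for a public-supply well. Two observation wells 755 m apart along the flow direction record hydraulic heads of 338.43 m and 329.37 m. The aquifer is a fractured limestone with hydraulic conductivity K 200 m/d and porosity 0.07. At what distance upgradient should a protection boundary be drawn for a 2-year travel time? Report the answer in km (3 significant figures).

25.0 km

Hydraulic gradient i = (338.43 − 329.37) / 755 = 9.06 / 755 = 0.01200
Darcy flux q = K·i = 200 × 0.01200 = 2.400 m/d
Seepage velocity v = q / n = 2.400 / 0.07 = 34.29 m/d
T = 2 yr × 365 = 730 d
L = v × T = 34.29 × 730 = 25030 m
   = 25.0 km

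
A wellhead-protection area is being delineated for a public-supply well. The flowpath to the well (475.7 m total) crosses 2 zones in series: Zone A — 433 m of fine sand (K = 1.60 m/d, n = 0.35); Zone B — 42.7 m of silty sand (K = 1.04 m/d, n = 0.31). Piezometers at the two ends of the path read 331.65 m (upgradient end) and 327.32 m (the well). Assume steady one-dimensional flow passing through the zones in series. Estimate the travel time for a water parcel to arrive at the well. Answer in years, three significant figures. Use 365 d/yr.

Total head drop ΔH = 331.65 − 327.32 = 4.33 m
Steady 1-D flow in series ⇒ the Darcy flux q is identical in every zone and the zone head losses add (resistances L/K in series).
Σ(L/K) = 433/1.60 + 42.7/1.04 = 270.6 + 41.06 = 311.7 d
q = ΔH / Σ(L/K) = 4.33 / 311.7 = 0.01389 m/d (same in every zone)
Zone A: v = q/n = 0.01389/0.35 = 0.03969 m/d → t_A = 433/0.03969 = 10910 d
Zone B: v = q/n = 0.01389/0.31 = 0.04481 m/d → t_B = 42.7/0.04481 = 952.8 d
Total t = 10910 + 952.8 = 11860 d
   = 11860 / 365 = 32.5 yr

32.5 years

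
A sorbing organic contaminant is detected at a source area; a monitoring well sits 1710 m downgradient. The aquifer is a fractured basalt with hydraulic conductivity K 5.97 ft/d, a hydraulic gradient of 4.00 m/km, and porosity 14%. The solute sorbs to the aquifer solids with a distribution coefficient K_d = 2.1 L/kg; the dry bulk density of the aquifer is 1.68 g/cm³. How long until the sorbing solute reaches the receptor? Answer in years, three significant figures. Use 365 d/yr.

2360 years

K = 5.97 ft/d × 0.3048 = 1.820 m/d
Darcy flux q = K·i = 1.820 × 0.0040 = 0.007279 m/d
Seepage velocity v = q / n = 0.007279 / 0.14 = 0.05199 m/d
Retardation R = 1 + ρ_b·K_d/n = 1 + 1.68×2.1/0.14 = 26.20
Contaminant velocity v_c = v/R = 0.05199/26.20 = 0.001984 m/d
t = L/v_c = 1710/0.001984 = 861700 d
   = 861700/365 = 2360 yr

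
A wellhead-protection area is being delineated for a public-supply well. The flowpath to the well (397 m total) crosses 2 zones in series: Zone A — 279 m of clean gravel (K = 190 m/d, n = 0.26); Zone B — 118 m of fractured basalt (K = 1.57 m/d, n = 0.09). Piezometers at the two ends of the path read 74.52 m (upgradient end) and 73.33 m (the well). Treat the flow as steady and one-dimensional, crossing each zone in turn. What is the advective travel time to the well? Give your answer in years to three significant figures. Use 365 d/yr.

Total head drop ΔH = 74.52 − 73.33 = 1.19 m
Steady 1-D flow in series ⇒ the Darcy flux q is identical in every zone and the zone head losses add (resistances L/K in series).
Σ(L/K) = 279/190 + 118/1.57 = 1.468 + 75.16 = 76.63 d
q = ΔH / Σ(L/K) = 1.19 / 76.63 = 0.01553 m/d (same in every zone)
Zone A: v = q/n = 0.01553/0.26 = 0.05973 m/d → t_A = 279/0.05973 = 4671 d
Zone B: v = q/n = 0.01553/0.09 = 0.1726 m/d → t_B = 118/0.1726 = 683.9 d
Total t = 4671 + 683.9 = 5355 d
   = 5355 / 365 = 14.7 yr

14.7 years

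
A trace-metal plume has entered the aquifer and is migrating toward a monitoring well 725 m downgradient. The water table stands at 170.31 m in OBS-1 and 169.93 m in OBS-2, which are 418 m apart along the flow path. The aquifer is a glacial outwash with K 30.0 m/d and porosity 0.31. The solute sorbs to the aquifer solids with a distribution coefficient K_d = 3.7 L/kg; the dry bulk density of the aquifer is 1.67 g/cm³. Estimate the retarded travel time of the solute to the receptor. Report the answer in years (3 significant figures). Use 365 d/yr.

Hydraulic gradient i = (170.31 − 169.93) / 418 = 0.38 / 418 = 9.091e-4
Specific discharge q = 30.0 × 9.091e-4 = 0.02727 m/d
v = Ki/n = 30.0·9.091e-4/0.31 = 0.08798 m/d
Retardation R = 1 + ρ_b·K_d/n = 1 + 1.67×3.7/0.31 = 20.93
Contaminant velocity v_c = v/R = 0.08798/20.93 = 0.004203 m/d
t = L/v_c = 725/0.004203 = 172500 d
   = 172500/365 = 473 yr

473 years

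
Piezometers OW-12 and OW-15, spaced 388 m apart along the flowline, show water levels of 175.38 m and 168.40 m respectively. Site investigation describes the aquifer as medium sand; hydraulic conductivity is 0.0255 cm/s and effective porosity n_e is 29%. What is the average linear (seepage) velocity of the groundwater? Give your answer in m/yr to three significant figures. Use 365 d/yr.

499 m/yr

Hydraulic gradient i = (175.38 − 168.40) / 388 = 6.98 / 388 = 0.01799
K = 0.0255 cm/s × 864 = 22.03 m/d
Darcy flux q = K·i = 22.03 × 0.01799 = 0.3963 m/d
Seepage velocity v = q / n = 0.3963 / 0.29 = 1.367 m/d
   = 1.367 × 365 = 499 m/yr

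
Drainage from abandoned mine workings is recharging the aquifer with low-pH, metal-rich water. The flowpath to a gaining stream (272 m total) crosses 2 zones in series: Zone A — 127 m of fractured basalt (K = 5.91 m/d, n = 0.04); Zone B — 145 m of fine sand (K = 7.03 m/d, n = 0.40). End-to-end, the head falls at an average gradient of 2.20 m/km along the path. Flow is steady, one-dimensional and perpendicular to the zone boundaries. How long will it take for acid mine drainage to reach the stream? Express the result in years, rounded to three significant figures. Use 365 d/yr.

Continuity: the same q passes through each zone, so ΔH = q·Σ(L_j/K_j) — the zones act as resistances in series.
Σ(L/K) = 127/5.91 + 145/7.03 = 21.49 + 20.63 = 42.11 d
K_eq = L_total / Σ(L/K) = 272 / 42.11 = 6.459 m/d
q = K_eq · i = 6.459 × 0.0022 = 0.01421 m/d (same in every zone)
Zone A: v = q/n = 0.01421/0.04 = 0.3552 m/d → t_A = 127/0.3552 = 357.5 d
Zone B: v = q/n = 0.01421/0.40 = 0.03552 m/d → t_B = 145/0.03552 = 4082 d
Total t = 357.5 + 4082 = 4440 d
   = 4440 / 365 = 12.2 yr

12.2 years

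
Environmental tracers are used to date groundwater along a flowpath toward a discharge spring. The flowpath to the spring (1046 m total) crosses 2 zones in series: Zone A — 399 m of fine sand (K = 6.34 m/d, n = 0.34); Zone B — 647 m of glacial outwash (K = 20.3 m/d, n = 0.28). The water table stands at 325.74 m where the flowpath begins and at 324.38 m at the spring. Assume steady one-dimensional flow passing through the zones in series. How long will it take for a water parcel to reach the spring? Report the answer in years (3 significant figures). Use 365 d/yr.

Total head drop ΔH = 325.74 − 324.38 = 1.36 m
Continuity: the same q passes through each zone, so ΔH = q·Σ(L_j/K_j) — the zones act as resistances in series.
Σ(L/K) = 399/6.34 + 647/20.3 = 62.93 + 31.87 = 94.81 d
q = ΔH / Σ(L/K) = 1.36 / 94.81 = 0.01435 m/d (same in every zone)
Zone A: v = q/n = 0.01435/0.34 = 0.04219 m/d → t_A = 399/0.04219 = 9457 d
Zone B: v = q/n = 0.01435/0.28 = 0.05123 m/d → t_B = 647/0.05123 = 12630 d
Total t = 9457 + 12630 = 22090 d
   = 22090 / 365 = 60.5 yr

60.5 years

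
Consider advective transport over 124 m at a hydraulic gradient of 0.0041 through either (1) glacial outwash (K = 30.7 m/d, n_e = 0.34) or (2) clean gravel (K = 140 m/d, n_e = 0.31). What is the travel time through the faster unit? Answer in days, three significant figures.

67.0 days

Unit 1 (glacial outwash): v = 30.7×0.0041/0.34 = 0.3702 m/d, t = 124/0.3702 = 334.9 d
Unit 2 (clean gravel): v = 140×0.0041/0.31 = 1.852 m/d, t = 124/1.852 = 66.97 d
Faster unit: t = 67.0 d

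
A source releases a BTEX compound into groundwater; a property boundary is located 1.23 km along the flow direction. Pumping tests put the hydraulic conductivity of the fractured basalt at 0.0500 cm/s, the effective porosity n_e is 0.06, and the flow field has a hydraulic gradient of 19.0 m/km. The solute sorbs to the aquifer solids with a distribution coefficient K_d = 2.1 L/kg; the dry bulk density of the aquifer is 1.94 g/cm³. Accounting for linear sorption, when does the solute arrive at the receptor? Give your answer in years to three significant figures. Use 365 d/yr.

17.0 years

K = 0.0500 cm/s × 864 = 43.20 m/d
q = Ki = 43.20 × 0.019 = 0.8208 m/d
v_s = q/n_e = 0.8208/0.06 = 13.68 m/d
Retardation R = 1 + ρ_b·K_d/n = 1 + 1.94×2.1/0.06 = 68.90
Contaminant velocity v_c = v/R = 13.68/68.90 = 0.1985 m/d
L = 1.23 km = 1230 m
t = L/v_c = 1230/0.1985 = 6195 d
   = 6195/365 = 17.0 yr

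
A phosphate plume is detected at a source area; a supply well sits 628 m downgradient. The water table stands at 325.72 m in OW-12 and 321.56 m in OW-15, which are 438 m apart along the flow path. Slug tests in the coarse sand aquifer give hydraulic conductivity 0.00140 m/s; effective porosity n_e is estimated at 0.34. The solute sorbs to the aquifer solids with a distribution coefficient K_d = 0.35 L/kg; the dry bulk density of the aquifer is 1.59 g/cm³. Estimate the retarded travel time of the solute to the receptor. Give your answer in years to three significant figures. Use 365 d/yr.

1.34 years

Hydraulic gradient i = (325.72 − 321.56) / 438 = 4.16 / 438 = 0.009498
K = 0.00140 m/s × 86400 s/d = 121.0 m/d
Specific discharge q = 121.0 × 0.009498 = 1.149 m/d
v = Ki/n = 121.0·0.009498/0.34 = 3.379 m/d
Retardation R = 1 + ρ_b·K_d/n = 1 + 1.59×0.35/0.34 = 2.637
Contaminant velocity v_c = v/R = 3.379/2.637 = 1.281 m/d
t = L/v_c = 628/1.281 = 490.1 d
   = 490.1/365 = 1.34 yr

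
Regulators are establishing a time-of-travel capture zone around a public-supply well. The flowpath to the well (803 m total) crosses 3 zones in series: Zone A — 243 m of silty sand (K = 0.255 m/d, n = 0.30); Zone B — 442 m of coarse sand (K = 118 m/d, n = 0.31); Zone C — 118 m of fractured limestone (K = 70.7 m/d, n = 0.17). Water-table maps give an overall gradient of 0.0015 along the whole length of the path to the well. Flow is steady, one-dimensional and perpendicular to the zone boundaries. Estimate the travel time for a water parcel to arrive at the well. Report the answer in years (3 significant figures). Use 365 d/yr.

501 years

Continuity: the same q passes through each zone, so ΔH = q·Σ(L_j/K_j) — the zones act as resistances in series.
Σ(L/K) = 243/0.255 + 442/118 + 118/70.7 = 952.9 + 3.746 + 1.669 = 958.4 d
K_eq = L_total / Σ(L/K) = 803 / 958.4 = 0.8379 m/d
q = K_eq · i = 0.8379 × 0.0015 = 0.001257 m/d (same in every zone)
Zone A: v = q/n = 0.001257/0.30 = 0.004189 m/d → t_A = 243/0.004189 = 58000 d
Zone B: v = q/n = 0.001257/0.31 = 0.004054 m/d → t_B = 442/0.004054 = 109000 d
Zone C: v = q/n = 0.001257/0.17 = 0.007393 m/d → t_C = 118/0.007393 = 15960 d
Total t = 58000 + 109000 + 15960 = 183000 d
   = 183000 / 365 = 501 yr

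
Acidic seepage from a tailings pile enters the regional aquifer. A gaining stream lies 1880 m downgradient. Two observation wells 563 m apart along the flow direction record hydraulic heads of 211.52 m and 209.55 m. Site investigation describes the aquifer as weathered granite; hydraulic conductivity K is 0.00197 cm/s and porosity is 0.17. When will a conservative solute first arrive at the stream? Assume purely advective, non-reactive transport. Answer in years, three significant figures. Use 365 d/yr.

Hydraulic gradient i = (211.52 − 209.55) / 563 = 1.97 / 563 = 0.003499
K = 0.00197 cm/s × 864 = 1.702 m/d
Darcy flux q = K·i = 1.702 × 0.003499 = 0.005956 m/d
Seepage velocity v = q / n = 0.005956 / 0.17 = 0.03503 m/d
t = L / v = 1880 / 0.03503 = 53660 d
   = 53660 / 365 = 147 yr

147 years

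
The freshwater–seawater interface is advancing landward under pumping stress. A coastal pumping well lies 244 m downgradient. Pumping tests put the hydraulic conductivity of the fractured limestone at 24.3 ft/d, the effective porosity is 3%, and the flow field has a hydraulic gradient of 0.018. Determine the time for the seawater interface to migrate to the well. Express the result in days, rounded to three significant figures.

K = 24.3 ft/d × 0.3048 = 7.407 m/d
Specific discharge q = 7.407 × 0.018 = 0.1333 m/d
Seepage velocity v = q / n = 0.1333 / 0.03 = 4.444 m/d
t = L / v = 244 / 4.444 = 54.91 d

54.9 days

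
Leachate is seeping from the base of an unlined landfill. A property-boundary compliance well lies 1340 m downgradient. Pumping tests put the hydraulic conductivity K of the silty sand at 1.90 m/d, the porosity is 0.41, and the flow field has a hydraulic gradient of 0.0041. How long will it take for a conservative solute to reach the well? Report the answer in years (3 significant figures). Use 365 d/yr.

193 years

Darcy flux q = K·i = 1.90 × 0.0041 = 0.007790 m/d
v = Ki/n = 1.90·0.0041/0.41 = 0.01900 m/d
t = L / v = 1340 / 0.01900 = 70530 d
   = 70530 / 365 = 193 yr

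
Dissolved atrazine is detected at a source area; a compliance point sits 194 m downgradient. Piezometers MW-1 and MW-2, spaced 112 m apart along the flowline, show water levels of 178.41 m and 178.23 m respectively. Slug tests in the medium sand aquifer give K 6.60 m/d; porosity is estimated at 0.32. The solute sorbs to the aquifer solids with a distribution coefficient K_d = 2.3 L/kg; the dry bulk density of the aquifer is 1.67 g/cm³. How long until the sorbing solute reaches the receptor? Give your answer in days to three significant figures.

Hydraulic gradient i = (178.41 − 178.23) / 112 = 0.18 / 112 = 0.001607
Specific discharge q = 6.60 × 0.001607 = 0.01061 m/d
v = Ki/n = 6.60·0.001607/0.32 = 0.03315 m/d
Retardation R = 1 + ρ_b·K_d/n = 1 + 1.67×2.3/0.32 = 13.00
Contaminant velocity v_c = v/R = 0.03315/13.00 = 0.002549 m/d
t = L/v_c = 194/0.002549 = 76100 d

76100 days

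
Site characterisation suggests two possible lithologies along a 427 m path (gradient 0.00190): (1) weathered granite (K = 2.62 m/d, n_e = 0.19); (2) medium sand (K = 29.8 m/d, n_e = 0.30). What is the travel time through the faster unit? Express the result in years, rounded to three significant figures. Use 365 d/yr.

6.20 years

Unit 1 (weathered granite): v = 2.62×0.0019/0.19 = 0.02620 m/d, t = 427/0.02620 = 16300 d
Unit 2 (medium sand): v = 29.8×0.0019/0.30 = 0.1887 m/d, t = 427/0.1887 = 2262 d
Faster: 2262 d / 365 = 6.20 yr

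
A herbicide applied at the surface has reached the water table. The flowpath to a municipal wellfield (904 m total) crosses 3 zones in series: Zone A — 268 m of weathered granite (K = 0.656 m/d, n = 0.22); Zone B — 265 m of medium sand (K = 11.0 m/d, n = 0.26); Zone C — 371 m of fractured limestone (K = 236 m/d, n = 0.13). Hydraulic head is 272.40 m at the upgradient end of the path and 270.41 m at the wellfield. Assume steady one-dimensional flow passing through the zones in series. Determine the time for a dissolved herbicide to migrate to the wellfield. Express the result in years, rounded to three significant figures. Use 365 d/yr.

105 years

Total head drop ΔH = 272.40 − 270.41 = 1.99 m
Continuity: the same q passes through each zone, so ΔH = q·Σ(L_j/K_j) — the zones act as resistances in series.
Σ(L/K) = 268/0.656 + 265/11.0 + 371/236 = 408.5 + 24.09 + 1.572 = 434.2 d
q = ΔH / Σ(L/K) = 1.99 / 434.2 = 0.004583 m/d (same in every zone)
Zone A: v = q/n = 0.004583/0.22 = 0.02083 m/d → t_A = 268/0.02083 = 12860 d
Zone B: v = q/n = 0.004583/0.26 = 0.01763 m/d → t_B = 265/0.01763 = 15030 d
Zone C: v = q/n = 0.004583/0.13 = 0.03525 m/d → t_C = 371/0.03525 = 10520 d
Total t = 12860 + 15030 + 10520 = 38420 d
   = 38420 / 365 = 105 yr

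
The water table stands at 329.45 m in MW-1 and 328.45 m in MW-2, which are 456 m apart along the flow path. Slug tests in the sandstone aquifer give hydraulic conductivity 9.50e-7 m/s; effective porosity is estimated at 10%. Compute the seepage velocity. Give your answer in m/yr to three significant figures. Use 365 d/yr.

0.657 m/yr

Hydraulic gradient i = (329.45 − 328.45) / 456 = 1.00 / 456 = 0.002193
K = 9.50e-7 m/s × 86400 s/d = 0.08208 m/d
q = Ki = 0.08208 × 0.002193 = 1.800e-4 m/d
v = Ki/n = 0.08208·0.002193/0.10 = 0.001800 m/d
   = 0.001800 × 365 = 0.657 m/yr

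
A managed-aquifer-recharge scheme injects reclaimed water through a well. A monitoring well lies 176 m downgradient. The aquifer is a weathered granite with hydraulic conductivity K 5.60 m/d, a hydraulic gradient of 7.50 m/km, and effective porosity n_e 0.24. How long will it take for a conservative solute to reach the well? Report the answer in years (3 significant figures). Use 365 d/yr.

Darcy flux q = K·i = 5.60 × 0.0075 = 0.04200 m/d
Seepage velocity v = q / n = 0.04200 / 0.24 = 0.1750 m/d
t = L / v = 176 / 0.1750 = 1006 d
   = 1006 / 365 = 2.76 yr

2.76 years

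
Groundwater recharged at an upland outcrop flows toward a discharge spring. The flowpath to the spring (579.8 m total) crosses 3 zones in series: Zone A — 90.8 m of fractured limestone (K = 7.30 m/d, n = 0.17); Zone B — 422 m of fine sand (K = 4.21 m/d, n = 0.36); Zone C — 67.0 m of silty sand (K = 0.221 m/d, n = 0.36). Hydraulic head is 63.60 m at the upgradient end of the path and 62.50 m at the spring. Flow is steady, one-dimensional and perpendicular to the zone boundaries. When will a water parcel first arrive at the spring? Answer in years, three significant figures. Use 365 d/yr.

Total head drop ΔH = 63.60 − 62.50 = 1.10 m
Continuity: the same q passes through each zone, so ΔH = q·Σ(L_j/K_j) — the zones act as resistances in series.
Σ(L/K) = 90.8/7.30 + 422/4.21 + 67.0/0.221 = 12.44 + 100.2 + 303.2 = 415.8 d
q = ΔH / Σ(L/K) = 1.10 / 415.8 = 0.002645 m/d (same in every zone)
Zone A: v = q/n = 0.002645/0.17 = 0.01556 m/d → t_A = 90.8/0.01556 = 5835 d
Zone B: v = q/n = 0.002645/0.36 = 0.007348 m/d → t_B = 422/0.007348 = 57430 d
Zone C: v = q/n = 0.002645/0.36 = 0.007348 m/d → t_C = 67.0/0.007348 = 9118 d
Total t = 5835 + 57430 + 9118 = 72390 d
   = 72390 / 365 = 198 yr

198 years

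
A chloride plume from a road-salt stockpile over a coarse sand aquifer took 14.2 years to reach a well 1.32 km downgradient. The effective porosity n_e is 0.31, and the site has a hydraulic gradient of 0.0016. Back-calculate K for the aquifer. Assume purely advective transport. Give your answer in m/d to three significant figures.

49.3 m/d

t = 14.2 years = 5183 d
L = 1.32 km = 1320 m
v = L / t = 1320 / 5183 = 0.2547 m/d
K = v · n / i = 0.2547 × 0.31 / 0.0016 = 49.3 m/d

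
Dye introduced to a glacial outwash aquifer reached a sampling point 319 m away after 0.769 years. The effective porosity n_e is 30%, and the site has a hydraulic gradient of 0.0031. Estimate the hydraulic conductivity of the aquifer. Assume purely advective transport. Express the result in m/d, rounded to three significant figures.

110 m/d

t = 0.769 years = 280.7 d
v = L / t = 319 / 280.7 = 1.137 m/d
K = v · n / i = 1.137 × 0.30 / 0.0031 = 110 m/d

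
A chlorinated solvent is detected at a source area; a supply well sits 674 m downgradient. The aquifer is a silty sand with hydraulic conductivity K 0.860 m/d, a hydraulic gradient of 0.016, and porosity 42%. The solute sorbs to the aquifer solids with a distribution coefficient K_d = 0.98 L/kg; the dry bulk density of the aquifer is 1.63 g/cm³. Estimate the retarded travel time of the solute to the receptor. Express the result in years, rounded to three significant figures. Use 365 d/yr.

271 years

Darcy flux q = K·i = 0.860 × 0.016 = 0.01376 m/d
v = Ki/n = 0.860·0.016/0.42 = 0.03276 m/d
Retardation R = 1 + ρ_b·K_d/n = 1 + 1.63×0.98/0.42 = 4.803
Contaminant velocity v_c = v/R = 0.03276/4.803 = 0.006821 m/d
t = L/v_c = 674/0.006821 = 98820 d
   = 98820/365 = 271 yr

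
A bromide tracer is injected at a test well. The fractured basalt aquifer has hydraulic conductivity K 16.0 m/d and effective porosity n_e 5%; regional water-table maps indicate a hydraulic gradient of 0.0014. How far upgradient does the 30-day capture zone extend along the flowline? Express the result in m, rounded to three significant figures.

q = Ki = 16.0 × 0.0014 = 0.02240 m/d
Seepage velocity v = q / n = 0.02240 / 0.05 = 0.4480 m/d
L = v × T = 0.4480 × 30 = 13.44 m

13.4 m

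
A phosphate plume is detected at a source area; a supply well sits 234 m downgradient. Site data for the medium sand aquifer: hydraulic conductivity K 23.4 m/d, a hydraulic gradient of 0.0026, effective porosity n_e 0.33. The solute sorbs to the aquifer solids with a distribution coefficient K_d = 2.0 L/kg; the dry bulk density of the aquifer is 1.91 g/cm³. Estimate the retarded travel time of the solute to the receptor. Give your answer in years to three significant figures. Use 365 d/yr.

Specific discharge q = 23.4 × 0.0026 = 0.06084 m/d
Average linear velocity = 0.06084 / 0.33 = 0.1844 m/d
Retardation R = 1 + ρ_b·K_d/n = 1 + 1.91×2.0/0.33 = 12.58
Contaminant velocity v_c = v/R = 0.1844/12.58 = 0.01466 m/d
t = L/v_c = 234/0.01466 = 15960 d
   = 15960/365 = 43.7 yr

43.7 years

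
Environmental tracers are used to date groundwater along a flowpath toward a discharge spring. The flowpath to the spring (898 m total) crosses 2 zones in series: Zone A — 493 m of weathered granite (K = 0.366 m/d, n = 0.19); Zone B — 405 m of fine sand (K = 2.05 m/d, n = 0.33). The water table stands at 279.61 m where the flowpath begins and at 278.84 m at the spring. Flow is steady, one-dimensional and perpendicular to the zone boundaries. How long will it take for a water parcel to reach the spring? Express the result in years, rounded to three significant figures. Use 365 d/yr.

Total head drop ΔH = 279.61 − 278.84 = 0.77 m
Steady 1-D flow in series ⇒ the Darcy flux q is identical in every zone and the zone head losses add (resistances L/K in series).
Σ(L/K) = 493/0.366 + 405/2.05 = 1347 + 197.6 = 1545 d
q = ΔH / Σ(L/K) = 0.77 / 1545 = 4.985e-4 m/d (same in every zone)
Zone A: v = q/n = 4.985e-4/0.19 = 0.002624 m/d → t_A = 493/0.002624 = 187900 d
Zone B: v = q/n = 4.985e-4/0.33 = 0.001511 m/d → t_B = 405/0.001511 = 268100 d
Total t = 187900 + 268100 = 456000 d
   = 456000 / 365 = 1250 yr

1250 years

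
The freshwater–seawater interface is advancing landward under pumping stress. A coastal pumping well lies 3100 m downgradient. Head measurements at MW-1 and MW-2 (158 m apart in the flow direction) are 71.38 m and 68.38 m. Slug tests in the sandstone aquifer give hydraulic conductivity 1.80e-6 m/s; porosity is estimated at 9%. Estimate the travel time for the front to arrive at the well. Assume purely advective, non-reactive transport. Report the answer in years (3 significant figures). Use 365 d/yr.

259 years

Hydraulic gradient i = (71.38 − 68.38) / 158 = 3.00 / 158 = 0.01899
K = 1.80e-6 m/s × 86400 s/d = 0.1555 m/d
Specific discharge q = 0.1555 × 0.01899 = 0.002953 m/d
v_s = q/n_e = 0.002953/0.09 = 0.03281 m/d
t = L / v = 3100 / 0.03281 = 94480 d
   = 94480 / 365 = 259 yr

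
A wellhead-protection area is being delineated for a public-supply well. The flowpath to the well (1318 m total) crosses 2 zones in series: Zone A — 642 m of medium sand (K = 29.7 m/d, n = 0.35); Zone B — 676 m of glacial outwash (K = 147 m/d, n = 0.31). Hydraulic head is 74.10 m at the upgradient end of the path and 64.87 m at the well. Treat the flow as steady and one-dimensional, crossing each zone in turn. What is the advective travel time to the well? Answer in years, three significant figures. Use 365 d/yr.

3.38 years

Total head drop ΔH = 74.10 − 64.87 = 9.23 m
Continuity: the same q passes through each zone, so ΔH = q·Σ(L_j/K_j) — the zones act as resistances in series.
Σ(L/K) = 642/29.7 + 676/147 = 21.62 + 4.599 = 26.21 d
q = ΔH / Σ(L/K) = 9.23 / 26.21 = 0.3521 m/d (same in every zone)
Zone A: v = q/n = 0.3521/0.35 = 1.006 m/d → t_A = 642/1.006 = 638.2 d
Zone B: v = q/n = 0.3521/0.31 = 1.136 m/d → t_B = 676/1.136 = 595.2 d
Total t = 638.2 + 595.2 = 1233 d
   = 1233 / 365 = 3.38 yr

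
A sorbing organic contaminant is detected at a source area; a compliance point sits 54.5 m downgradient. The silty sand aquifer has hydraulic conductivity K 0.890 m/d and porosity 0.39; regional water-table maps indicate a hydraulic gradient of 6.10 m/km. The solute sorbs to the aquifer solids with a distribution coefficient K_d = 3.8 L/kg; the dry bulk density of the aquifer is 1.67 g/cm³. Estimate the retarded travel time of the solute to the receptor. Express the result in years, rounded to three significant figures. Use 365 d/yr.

185 years

q = Ki = 0.890 × 0.0061 = 0.005429 m/d
v_s = q/n_e = 0.005429/0.39 = 0.01392 m/d
Retardation R = 1 + ρ_b·K_d/n = 1 + 1.67×3.8/0.39 = 17.27
Contaminant velocity v_c = v/R = 0.01392/17.27 = 8.060e-4 m/d
t = L/v_c = 54.5/8.060e-4 = 67620 d
   = 67620/365 = 185 yr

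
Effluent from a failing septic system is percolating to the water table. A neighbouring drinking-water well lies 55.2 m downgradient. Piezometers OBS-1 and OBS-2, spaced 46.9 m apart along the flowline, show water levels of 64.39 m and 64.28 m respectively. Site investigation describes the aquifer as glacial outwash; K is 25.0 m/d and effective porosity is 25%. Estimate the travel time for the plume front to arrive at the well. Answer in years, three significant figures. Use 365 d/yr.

Hydraulic gradient i = (64.39 − 64.28) / 46.9 = 0.11 / 46.9 = 0.002345
Darcy flux q = K·i = 25.0 × 0.002345 = 0.05864 m/d
v = Ki/n = 25.0·0.002345/0.25 = 0.2345 m/d
t = L / v = 55.2 / 0.2345 = 235.4 d
   = 235.4 / 365 = 0.645 yr

0.645 years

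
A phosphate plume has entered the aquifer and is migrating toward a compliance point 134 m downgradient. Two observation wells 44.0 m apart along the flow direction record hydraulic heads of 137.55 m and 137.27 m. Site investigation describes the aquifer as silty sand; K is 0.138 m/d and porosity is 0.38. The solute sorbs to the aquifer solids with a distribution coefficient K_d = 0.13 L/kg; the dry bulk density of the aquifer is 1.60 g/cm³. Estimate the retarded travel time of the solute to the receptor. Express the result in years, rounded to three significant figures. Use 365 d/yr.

Hydraulic gradient i = (137.55 − 137.27) / 44.0 = 0.28 / 44.0 = 0.006364
Darcy flux q = K·i = 0.138 × 0.006364 = 8.782e-4 m/d
v_s = q/n_e = 8.782e-4/0.38 = 0.002311 m/d
Retardation R = 1 + ρ_b·K_d/n = 1 + 1.60×0.13/0.38 = 1.547
Contaminant velocity v_c = v/R = 0.002311/1.547 = 0.001494 m/d
t = L/v_c = 134/0.001494 = 89720 d
   = 89720/365 = 246 yr

246 years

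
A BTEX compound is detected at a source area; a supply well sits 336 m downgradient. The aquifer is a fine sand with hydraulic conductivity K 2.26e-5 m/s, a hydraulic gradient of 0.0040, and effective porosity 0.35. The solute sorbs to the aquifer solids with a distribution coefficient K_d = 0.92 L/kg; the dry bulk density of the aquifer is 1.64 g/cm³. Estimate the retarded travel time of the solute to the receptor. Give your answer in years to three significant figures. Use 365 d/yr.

K = 2.26e-5 m/s × 86400 s/d = 1.953 m/d
q = Ki = 1.953 × 0.0040 = 0.007811 m/d
v = Ki/n = 1.953·0.0040/0.35 = 0.02232 m/d
Retardation R = 1 + ρ_b·K_d/n = 1 + 1.64×0.92/0.35 = 5.311
Contaminant velocity v_c = v/R = 0.02232/5.311 = 0.004202 m/d
t = L/v_c = 336/0.004202 = 79960 d
   = 79960/365 = 219 yr

219 years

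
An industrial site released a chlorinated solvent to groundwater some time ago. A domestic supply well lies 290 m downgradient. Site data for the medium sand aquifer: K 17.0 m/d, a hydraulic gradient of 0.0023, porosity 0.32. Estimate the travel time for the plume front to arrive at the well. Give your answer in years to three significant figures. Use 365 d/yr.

q = Ki = 17.0 × 0.0023 = 0.03910 m/d
v = Ki/n = 17.0·0.0023/0.32 = 0.1222 m/d
t = L / v = 290 / 0.1222 = 2373 d
   = 2373 / 365 = 6.50 yr

6.50 years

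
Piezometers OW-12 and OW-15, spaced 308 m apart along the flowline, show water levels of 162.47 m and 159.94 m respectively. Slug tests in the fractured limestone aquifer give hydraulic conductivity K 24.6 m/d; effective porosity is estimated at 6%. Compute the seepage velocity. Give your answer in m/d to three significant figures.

3.37 m/d

Hydraulic gradient i = (162.47 − 159.94) / 308 = 2.53 / 308 = 0.008214
Darcy flux q = K·i = 24.6 × 0.008214 = 0.2021 m/d
Seepage velocity v = q / n = 0.2021 / 0.06 = 3.368 m/d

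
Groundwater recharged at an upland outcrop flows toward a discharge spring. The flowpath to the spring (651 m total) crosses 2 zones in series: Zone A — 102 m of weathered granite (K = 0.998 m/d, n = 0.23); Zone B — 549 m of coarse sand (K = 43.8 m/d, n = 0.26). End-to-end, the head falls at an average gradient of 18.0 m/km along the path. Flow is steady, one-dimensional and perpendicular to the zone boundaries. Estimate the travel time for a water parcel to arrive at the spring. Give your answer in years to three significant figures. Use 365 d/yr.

4.46 years

For zones in series the flux q is common to all zones; the equivalent conductivity is the harmonic (thickness-weighted) mean, K_eq = L_total / Σ(L_j/K_j).
Σ(L/K) = 102/0.998 + 549/43.8 = 102.2 + 12.53 = 114.7 d
K_eq = L_total / Σ(L/K) = 651 / 114.7 = 5.674 m/d
q = K_eq · i = 5.674 × 0.018 = 0.1021 m/d (same in every zone)
Zone A: v = q/n = 0.1021/0.23 = 0.4440 m/d → t_A = 102/0.4440 = 229.7 d
Zone B: v = q/n = 0.1021/0.26 = 0.3928 m/d → t_B = 549/0.3928 = 1398 d
Total t = 229.7 + 1398 = 1627 d
   = 1627 / 365 = 4.46 yr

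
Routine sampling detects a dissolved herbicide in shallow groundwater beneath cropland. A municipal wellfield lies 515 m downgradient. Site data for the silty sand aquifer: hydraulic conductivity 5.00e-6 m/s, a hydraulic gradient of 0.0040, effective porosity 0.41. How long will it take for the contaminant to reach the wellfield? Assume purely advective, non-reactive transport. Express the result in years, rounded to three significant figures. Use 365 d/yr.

335 years

K = 5.00e-6 m/s × 86400 s/d = 0.4320 m/d
q = Ki = 0.4320 × 0.0040 = 0.001728 m/d
Seepage velocity v = q / n = 0.001728 / 0.41 = 0.004215 m/d
t = L / v = 515 / 0.004215 = 122200 d
   = 122200 / 365 = 335 yr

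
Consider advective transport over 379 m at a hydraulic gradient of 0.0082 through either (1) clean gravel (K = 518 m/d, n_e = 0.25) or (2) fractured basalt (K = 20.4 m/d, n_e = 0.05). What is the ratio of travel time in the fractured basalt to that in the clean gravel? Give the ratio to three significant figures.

Unit 1 (clean gravel): v = 518×0.0082/0.25 = 16.99 m/d, t = 379/16.99 = 22.31 d
Unit 2 (fractured basalt): v = 20.4×0.0082/0.05 = 3.346 m/d, t = 379/3.346 = 113.3 d
t(fractured basalt) / t(clean gravel) = 113.3/22.31 = 5.08

5.08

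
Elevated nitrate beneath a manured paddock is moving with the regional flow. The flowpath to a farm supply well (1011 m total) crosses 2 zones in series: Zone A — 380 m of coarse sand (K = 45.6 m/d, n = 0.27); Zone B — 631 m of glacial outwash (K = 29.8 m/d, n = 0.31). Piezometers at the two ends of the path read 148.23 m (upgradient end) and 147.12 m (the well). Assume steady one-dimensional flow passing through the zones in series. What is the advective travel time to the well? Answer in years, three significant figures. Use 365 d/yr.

Total head drop ΔH = 148.23 − 147.12 = 1.11 m
Continuity: the same q passes through each zone, so ΔH = q·Σ(L_j/K_j) — the zones act as resistances in series.
Σ(L/K) = 380/45.6 + 631/29.8 = 8.333 + 21.17 = 29.51 d
q = ΔH / Σ(L/K) = 1.11 / 29.51 = 0.03762 m/d (same in every zone)
Zone A: v = q/n = 0.03762/0.27 = 0.1393 m/d → t_A = 380/0.1393 = 2727 d
Zone B: v = q/n = 0.03762/0.31 = 0.1213 m/d → t_B = 631/0.1213 = 5200 d
Total t = 2727 + 5200 = 7928 d
   = 7928 / 365 = 21.7 yr

21.7 years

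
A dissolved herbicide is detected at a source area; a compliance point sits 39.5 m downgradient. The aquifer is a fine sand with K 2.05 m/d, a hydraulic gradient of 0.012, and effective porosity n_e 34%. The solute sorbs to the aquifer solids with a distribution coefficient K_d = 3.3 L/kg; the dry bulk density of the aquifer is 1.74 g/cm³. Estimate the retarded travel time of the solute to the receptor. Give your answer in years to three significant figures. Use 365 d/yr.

q = Ki = 2.05 × 0.012 = 0.02460 m/d
Seepage velocity v = q / n = 0.02460 / 0.34 = 0.07235 m/d
Retardation R = 1 + ρ_b·K_d/n = 1 + 1.74×3.3/0.34 = 17.89
Contaminant velocity v_c = v/R = 0.07235/17.89 = 0.004045 m/d
t = L/v_c = 39.5/0.004045 = 9766 d
   = 9766/365 = 26.8 yr

26.8 years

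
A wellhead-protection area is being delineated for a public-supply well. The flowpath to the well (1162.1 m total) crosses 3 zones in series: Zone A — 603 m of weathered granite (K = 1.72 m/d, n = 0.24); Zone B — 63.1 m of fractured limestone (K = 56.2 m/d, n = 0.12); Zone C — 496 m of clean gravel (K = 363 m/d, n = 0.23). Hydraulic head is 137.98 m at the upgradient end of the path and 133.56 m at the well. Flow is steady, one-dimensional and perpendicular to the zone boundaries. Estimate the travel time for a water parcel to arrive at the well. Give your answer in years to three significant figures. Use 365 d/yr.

58.3 years

Total head drop ΔH = 137.98 − 133.56 = 4.42 m
Continuity: the same q passes through each zone, so ΔH = q·Σ(L_j/K_j) — the zones act as resistances in series.
Σ(L/K) = 603/1.72 + 63.1/56.2 + 496/363 = 350.6 + 1.123 + 1.366 = 353.1 d
q = ΔH / Σ(L/K) = 4.42 / 353.1 = 0.01252 m/d (same in every zone)
Zone A: v = q/n = 0.01252/0.24 = 0.05216 m/d → t_A = 603/0.05216 = 11560 d
Zone B: v = q/n = 0.01252/0.12 = 0.1043 m/d → t_B = 63.1/0.1043 = 604.9 d
Zone C: v = q/n = 0.01252/0.23 = 0.05443 m/d → t_C = 496/0.05443 = 9113 d
Total t = 11560 + 604.9 + 9113 = 21280 d
   = 21280 / 365 = 58.3 yr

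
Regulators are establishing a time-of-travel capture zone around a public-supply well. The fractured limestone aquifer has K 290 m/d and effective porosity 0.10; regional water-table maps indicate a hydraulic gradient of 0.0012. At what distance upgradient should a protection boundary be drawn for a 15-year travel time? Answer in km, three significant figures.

19.1 km

Specific discharge q = 290 × 0.0012 = 0.3480 m/d
v = Ki/n = 290·0.0012/0.10 = 3.480 m/d
T = 15 yr × 365 = 5475 d
L = v × T = 3.480 × 5475 = 19050 m
   = 19.1 km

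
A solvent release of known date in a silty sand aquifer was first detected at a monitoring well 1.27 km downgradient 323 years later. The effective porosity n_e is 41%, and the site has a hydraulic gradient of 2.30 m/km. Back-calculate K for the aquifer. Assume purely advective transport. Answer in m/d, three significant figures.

t = 323 years = 117900 d
L = 1.27 km = 1270 m
v = L / t = 1270 / 117900 = 0.01077 m/d
K = v · n / i = 0.01077 × 0.41 / 0.0023 = 1.92 m/d

1.92 m/d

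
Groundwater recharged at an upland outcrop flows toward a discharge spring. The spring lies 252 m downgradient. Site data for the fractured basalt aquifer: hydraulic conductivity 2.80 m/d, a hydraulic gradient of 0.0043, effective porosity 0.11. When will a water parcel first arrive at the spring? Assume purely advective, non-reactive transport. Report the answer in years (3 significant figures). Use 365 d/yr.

Specific discharge q = 2.80 × 0.0043 = 0.01204 m/d
Seepage velocity v = q / n = 0.01204 / 0.11 = 0.1095 m/d
t = L / v = 252 / 0.1095 = 2302 d
   = 2302 / 365 = 6.31 yr

6.31 years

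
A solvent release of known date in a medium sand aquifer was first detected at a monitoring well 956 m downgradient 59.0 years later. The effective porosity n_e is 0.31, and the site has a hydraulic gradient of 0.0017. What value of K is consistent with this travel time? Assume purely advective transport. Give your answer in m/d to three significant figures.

t = 59.0 years = 21540 d
v = L / t = 956 / 21540 = 0.04439 m/d
K = v · n / i = 0.04439 × 0.31 / 0.0017 = 8.10 m/d

8.10 m/d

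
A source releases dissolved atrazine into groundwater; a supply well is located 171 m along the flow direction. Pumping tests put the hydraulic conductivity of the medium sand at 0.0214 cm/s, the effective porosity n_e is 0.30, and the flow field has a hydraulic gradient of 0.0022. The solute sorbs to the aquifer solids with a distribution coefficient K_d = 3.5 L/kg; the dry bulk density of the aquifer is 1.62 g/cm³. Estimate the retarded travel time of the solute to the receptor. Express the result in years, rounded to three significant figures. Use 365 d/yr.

K = 0.0214 cm/s × 864 = 18.49 m/d
Specific discharge q = 18.49 × 0.0022 = 0.04068 m/d
v = Ki/n = 18.49·0.0022/0.30 = 0.1356 m/d
Retardation R = 1 + ρ_b·K_d/n = 1 + 1.62×3.5/0.30 = 19.90
Contaminant velocity v_c = v/R = 0.1356/19.90 = 0.006814 m/d
t = L/v_c = 171/0.006814 = 25100 d
   = 25100/365 = 68.8 yr

68.8 years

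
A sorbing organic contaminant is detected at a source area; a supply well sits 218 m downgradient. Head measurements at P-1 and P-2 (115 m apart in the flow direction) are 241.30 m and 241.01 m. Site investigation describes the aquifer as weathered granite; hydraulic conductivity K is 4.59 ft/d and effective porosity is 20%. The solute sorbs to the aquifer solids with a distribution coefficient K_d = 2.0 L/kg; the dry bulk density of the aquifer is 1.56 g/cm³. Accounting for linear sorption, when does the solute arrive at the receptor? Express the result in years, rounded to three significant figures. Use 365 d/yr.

562 years

Hydraulic gradient i = (241.30 − 241.01) / 115 = 0.29 / 115 = 0.002522
K = 4.59 ft/d × 0.3048 = 1.399 m/d
Specific discharge q = 1.399 × 0.002522 = 0.003528 m/d
Seepage velocity v = q / n = 0.003528 / 0.20 = 0.01764 m/d
Retardation R = 1 + ρ_b·K_d/n = 1 + 1.56×2.0/0.20 = 16.60
Contaminant velocity v_c = v/R = 0.01764/16.60 = 0.001063 m/d
t = L/v_c = 218/0.001063 = 205100 d
   = 205100/365 = 562 yr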